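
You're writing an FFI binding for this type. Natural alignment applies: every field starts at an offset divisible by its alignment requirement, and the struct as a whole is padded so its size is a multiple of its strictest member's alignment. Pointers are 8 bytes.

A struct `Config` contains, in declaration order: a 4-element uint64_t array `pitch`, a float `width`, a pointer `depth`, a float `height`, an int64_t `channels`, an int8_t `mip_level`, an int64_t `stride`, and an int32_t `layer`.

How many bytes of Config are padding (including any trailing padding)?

19

pitch at 0 (size 32, align 8) → ends 32
width at 32 (size 4, align 4) → ends 36
pad 4 to align 8 for depth
depth at 40 (size 8, align 8) → ends 48
height at 48 (size 4, align 4) → ends 52
pad 4 to align 8 for channels
channels at 56 (size 8, align 8) → ends 64
mip_level at 64 (size 1, align 1) → ends 65
pad 7 to align 8 for stride
stride at 72 (size 8, align 8) → ends 80
layer at 80 (size 4, align 4) → ends 84
tail pad 4 to reach multiple of 8
total 88 bytes, alignment 8
data bytes 69, size 88 → padding 19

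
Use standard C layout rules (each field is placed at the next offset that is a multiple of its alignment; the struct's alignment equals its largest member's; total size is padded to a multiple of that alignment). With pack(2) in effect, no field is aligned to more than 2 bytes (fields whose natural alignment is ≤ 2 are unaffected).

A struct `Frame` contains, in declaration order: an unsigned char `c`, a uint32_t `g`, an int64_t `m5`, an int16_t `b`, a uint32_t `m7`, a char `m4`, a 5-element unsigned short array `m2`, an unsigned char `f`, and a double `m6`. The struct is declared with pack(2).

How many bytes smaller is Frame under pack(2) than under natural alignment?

natural layout:
  0..1  c  (1B, 1-aligned)
  1..4  -- padding (3B)
  4..8  g  (4B, 4-aligned)
  8..16  m5  (8B, 8-aligned)
  16..18  b  (2B, 2-aligned)
  18..20  -- padding (2B)
  20..24  m7  (4B, 4-aligned)
  24..25  m4  (1B, 1-aligned)
  25..26  -- padding (1B)
  26..36  m2  (10B, 2-aligned)
  36..37  f  (1B, 1-aligned)
  37..40  -- padding (3B)
  40..48  m6  (8B, 8-aligned)
  sizeof = 48, alignof = 8
packed(2) layout:
  0..1  c  (1B, 1-aligned)
  1..2  -- padding (1B)
  2..6  g  (4B, 2-aligned)
  6..14  m5  (8B, 2-aligned)
  14..16  b  (2B, 2-aligned)
  16..20  m7  (4B, 2-aligned)
  20..21  m4  (1B, 1-aligned)
  21..22  -- padding (1B)
  22..32  m2  (10B, 2-aligned)
  32..33  f  (1B, 1-aligned)
  33..34  -- padding (1B)
  34..42  m6  (8B, 2-aligned)
  sizeof = 42, alignof = 2
48 − 42 = 6

6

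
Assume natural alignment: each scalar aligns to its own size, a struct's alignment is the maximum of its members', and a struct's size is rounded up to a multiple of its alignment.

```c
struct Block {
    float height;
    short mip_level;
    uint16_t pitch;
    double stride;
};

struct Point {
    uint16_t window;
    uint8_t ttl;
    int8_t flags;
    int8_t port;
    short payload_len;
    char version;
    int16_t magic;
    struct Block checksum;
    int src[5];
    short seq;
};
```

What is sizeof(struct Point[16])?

Block: 0..4  height  (4B, 4-aligned); 4..6  mip_level  (2B, 2-aligned); 6..8  pitch  (2B, 2-aligned); 8..16  stride  (8B, 8-aligned); sizeof = 16, alignof = 8
0..2  window  (2B, 2-aligned)
2..3  ttl  (1B, 1-aligned)
3..4  flags  (1B, 1-aligned)
4..5  port  (1B, 1-aligned)
5..6  -- padding (1B)
6..8  payload_len  (2B, 2-aligned)
8..9  version  (1B, 1-aligned)
9..10  -- padding (1B)
10..12  magic  (2B, 2-aligned)
12..16  -- padding (4B)
16..32  checksum  (16B, 8-aligned)
32..52  src  (20B, 4-aligned)
52..54  seq  (2B, 2-aligned)
54..56  -- tail padding (2B)
sizeof = 56, alignof = 8
array of 16: 16 × 56 = 896

896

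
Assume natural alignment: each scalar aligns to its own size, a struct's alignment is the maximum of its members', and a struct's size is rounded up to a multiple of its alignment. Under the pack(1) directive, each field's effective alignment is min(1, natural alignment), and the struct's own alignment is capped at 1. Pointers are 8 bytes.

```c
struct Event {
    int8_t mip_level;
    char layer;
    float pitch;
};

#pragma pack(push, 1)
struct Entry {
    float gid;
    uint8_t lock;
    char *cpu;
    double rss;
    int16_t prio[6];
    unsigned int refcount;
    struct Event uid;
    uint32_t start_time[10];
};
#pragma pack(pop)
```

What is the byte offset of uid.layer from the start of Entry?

38

Event: mip_level at 0 (size 1, align 1) → ends 1; layer at 1 (size 1, align 1) → ends 2; pad 2 to align 4 for pitch; pitch at 4 (size 4, align 4) → ends 8; total 8 bytes, alignment 4
gid at 0 (size 4, align 1) → ends 4
lock at 4 (size 1, align 1) → ends 5
cpu at 5 (size 8, align 1) → ends 13
rss at 13 (size 8, align 1) → ends 21
prio at 21 (size 12, align 1) → ends 33
refcount at 33 (size 4, align 1) → ends 37
uid at 37 (size 8, align 1) → ends 45
within Event: layer at 1
37 + 1 = 38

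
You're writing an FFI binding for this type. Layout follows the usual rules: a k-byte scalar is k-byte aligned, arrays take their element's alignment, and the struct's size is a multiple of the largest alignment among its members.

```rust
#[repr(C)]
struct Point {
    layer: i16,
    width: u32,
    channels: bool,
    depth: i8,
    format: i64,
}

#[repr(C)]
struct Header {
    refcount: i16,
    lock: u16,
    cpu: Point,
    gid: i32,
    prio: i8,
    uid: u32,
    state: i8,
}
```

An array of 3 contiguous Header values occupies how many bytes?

Point: 0..2  layer  (2B, 2-aligned); 2..4  -- padding (2B); 4..8  width  (4B, 4-aligned); 8..9  channels  (1B, 1-aligned); 9..10  depth  (1B, 1-aligned); 10..16  -- padding (6B); 16..24  format  (8B, 8-aligned); sizeof = 24, alignof = 8
0..2  refcount  (2B, 2-aligned)
2..4  lock  (2B, 2-aligned)
4..8  -- padding (4B)
8..32  cpu  (24B, 8-aligned)
32..36  gid  (4B, 4-aligned)
36..37  prio  (1B, 1-aligned)
37..40  -- padding (3B)
40..44  uid  (4B, 4-aligned)
44..45  state  (1B, 1-aligned)
45..48  -- tail padding (3B)
sizeof = 48, alignof = 8
array of 3: 3 × 48 = 144

144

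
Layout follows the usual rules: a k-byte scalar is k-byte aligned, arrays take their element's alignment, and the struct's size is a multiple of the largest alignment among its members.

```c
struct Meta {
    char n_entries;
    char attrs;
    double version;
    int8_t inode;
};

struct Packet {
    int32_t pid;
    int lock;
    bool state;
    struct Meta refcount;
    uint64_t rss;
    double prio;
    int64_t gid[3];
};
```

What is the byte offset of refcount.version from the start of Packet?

24

Meta: @0: n_entries [1B, align 1] → 1; @1: attrs [1B, align 1] → 2; +6 pad (align 8); @8: version [8B, align 8] → 16; @16: inode [1B, align 1] → 17; +7 tail pad (align 8); size 24, align 8
@0: pid [4B, align 4] → 4
@4: lock [4B, align 4] → 8
@8: state [1B, align 1] → 9
+7 pad (align 8)
@16: refcount [24B, align 8] → 40
within Meta: version at 8
16 + 8 = 24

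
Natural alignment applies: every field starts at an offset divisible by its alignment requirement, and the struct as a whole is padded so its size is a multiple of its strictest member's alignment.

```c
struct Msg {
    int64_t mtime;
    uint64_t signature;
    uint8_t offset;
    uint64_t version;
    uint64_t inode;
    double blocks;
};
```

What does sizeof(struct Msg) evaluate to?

48 bytes

0..8  mtime  (8B, 8-aligned)
8..16  signature  (8B, 8-aligned)
16..17  offset  (1B, 1-aligned)
17..24  -- padding (7B)
24..32  version  (8B, 8-aligned)
32..40  inode  (8B, 8-aligned)
40..48  blocks  (8B, 8-aligned)
sizeof = 48, alignof = 8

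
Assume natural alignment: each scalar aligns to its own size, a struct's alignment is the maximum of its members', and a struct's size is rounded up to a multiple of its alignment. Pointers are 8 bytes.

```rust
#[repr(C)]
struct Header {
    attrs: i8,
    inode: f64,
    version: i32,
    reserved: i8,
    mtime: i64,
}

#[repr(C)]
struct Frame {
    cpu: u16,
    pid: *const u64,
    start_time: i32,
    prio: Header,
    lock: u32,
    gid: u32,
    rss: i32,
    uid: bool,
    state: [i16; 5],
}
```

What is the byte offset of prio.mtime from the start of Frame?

48

Header: 0..1  attrs  (1B, 1-aligned); 1..8  -- padding (7B); 8..16  inode  (8B, 8-aligned); 16..20  version  (4B, 4-aligned); 20..21  reserved  (1B, 1-aligned); 21..24  -- padding (3B); 24..32  mtime  (8B, 8-aligned); sizeof = 32, alignof = 8
0..2  cpu  (2B, 2-aligned)
2..8  -- padding (6B)
8..16  pid  (8B, 8-aligned)
16..20  start_time  (4B, 4-aligned)
20..24  -- padding (4B)
24..56  prio  (32B, 8-aligned)
within Header: mtime at 24
24 + 24 = 48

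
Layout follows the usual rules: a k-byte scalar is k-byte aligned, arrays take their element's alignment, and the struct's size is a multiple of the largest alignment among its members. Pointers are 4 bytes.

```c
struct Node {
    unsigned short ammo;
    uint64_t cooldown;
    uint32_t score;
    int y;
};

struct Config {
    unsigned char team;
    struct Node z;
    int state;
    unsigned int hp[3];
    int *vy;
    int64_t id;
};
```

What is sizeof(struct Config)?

Node: @0: ammo [2B, align 2] → 2; +6 pad (align 8); @8: cooldown [8B, align 8] → 16; @16: score [4B, align 4] → 20; @20: y [4B, align 4] → 24; size 24, align 8
@0: team [1B, align 1] → 1
+7 pad (align 8)
@8: z [24B, align 8] → 32
@32: state [4B, align 4] → 36
@36: hp [12B, align 4] → 48
@48: vy [4B, align 4] → 52
+4 pad (align 8)
@56: id [8B, align 8] → 64
size 64, align 8

64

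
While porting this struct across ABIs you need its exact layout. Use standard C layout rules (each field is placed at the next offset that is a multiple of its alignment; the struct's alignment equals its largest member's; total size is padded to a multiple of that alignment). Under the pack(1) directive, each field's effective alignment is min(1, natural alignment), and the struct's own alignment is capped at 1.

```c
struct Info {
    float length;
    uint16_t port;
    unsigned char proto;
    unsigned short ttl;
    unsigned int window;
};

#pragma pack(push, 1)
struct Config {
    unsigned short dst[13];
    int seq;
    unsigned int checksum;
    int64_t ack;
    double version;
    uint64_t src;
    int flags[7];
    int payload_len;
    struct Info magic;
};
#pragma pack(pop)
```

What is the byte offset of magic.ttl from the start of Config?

98

Info: @0: length [4B, align 4] → 4; @4: port [2B, align 2] → 6; @6: proto [1B, align 1] → 7; +1 pad (align 2); @8: ttl [2B, align 2] → 10; +2 pad (align 4); @12: window [4B, align 4] → 16; size 16, align 4
@0: dst [26B, align 1] → 26
@26: seq [4B, align 1] → 30
@30: checksum [4B, align 1] → 34
@34: ack [8B, align 1] → 42
@42: version [8B, align 1] → 50
@50: src [8B, align 1] → 58
@58: flags [28B, align 1] → 86
@86: payload_len [4B, align 1] → 90
@90: magic [16B, align 1] → 106
within Info: ttl at 8
90 + 8 = 98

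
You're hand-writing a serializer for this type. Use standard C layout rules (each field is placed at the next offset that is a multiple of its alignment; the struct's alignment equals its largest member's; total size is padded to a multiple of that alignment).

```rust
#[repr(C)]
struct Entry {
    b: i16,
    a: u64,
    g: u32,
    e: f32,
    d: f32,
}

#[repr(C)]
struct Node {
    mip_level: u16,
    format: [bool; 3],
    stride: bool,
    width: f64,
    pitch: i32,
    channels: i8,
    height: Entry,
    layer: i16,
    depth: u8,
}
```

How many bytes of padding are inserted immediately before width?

Entry: b at 0 (size 2, align 2) → ends 2; pad 6 to align 8 for a; a at 8 (size 8, align 8) → ends 16; g at 16 (size 4, align 4) → ends 20; e at 20 (size 4, align 4) → ends 24; d at 24 (size 4, align 4) → ends 28; tail pad 4 to reach multiple of 8; total 32 bytes, alignment 8
mip_level at 0 (size 2, align 2) → ends 2
format at 2 (size 3, align 1) → ends 5
stride at 5 (size 1, align 1) → ends 6
pad 2 to align 8 for width
width at 8 (size 8, align 8) → ends 16

2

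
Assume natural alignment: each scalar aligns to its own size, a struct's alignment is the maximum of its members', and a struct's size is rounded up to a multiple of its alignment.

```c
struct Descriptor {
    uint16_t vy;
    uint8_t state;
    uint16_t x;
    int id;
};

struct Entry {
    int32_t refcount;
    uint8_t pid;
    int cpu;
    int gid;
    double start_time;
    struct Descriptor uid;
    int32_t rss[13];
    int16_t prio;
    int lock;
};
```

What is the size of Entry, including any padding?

96 bytes

Descriptor: vy at 0 (size 2, align 2) → ends 2; state at 2 (size 1, align 1) → ends 3; pad 1 to align 2 for x; x at 4 (size 2, align 2) → ends 6; pad 2 to align 4 for id; id at 8 (size 4, align 4) → ends 12; total 12 bytes, alignment 4
refcount at 0 (size 4, align 4) → ends 4
pid at 4 (size 1, align 1) → ends 5
pad 3 to align 4 for cpu
cpu at 8 (size 4, align 4) → ends 12
gid at 12 (size 4, align 4) → ends 16
start_time at 16 (size 8, align 8) → ends 24
uid at 24 (size 12, align 4) → ends 36
rss at 36 (size 52, align 4) → ends 88
prio at 88 (size 2, align 2) → ends 90
pad 2 to align 4 for lock
lock at 92 (size 4, align 4) → ends 96
total 96 bytes, alignment 8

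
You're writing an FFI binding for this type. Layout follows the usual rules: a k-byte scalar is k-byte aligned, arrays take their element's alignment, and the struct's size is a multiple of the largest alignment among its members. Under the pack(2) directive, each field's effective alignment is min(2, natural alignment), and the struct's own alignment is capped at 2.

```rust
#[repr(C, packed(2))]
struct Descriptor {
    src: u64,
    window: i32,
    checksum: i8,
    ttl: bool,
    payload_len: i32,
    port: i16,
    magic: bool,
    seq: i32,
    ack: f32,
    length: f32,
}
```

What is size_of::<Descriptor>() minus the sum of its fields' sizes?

1

@0: src [8B, align 2] → 8
@8: window [4B, align 2] → 12
@12: checksum [1B, align 1] → 13
@13: ttl [1B, align 1] → 14
@14: payload_len [4B, align 2] → 18
@18: port [2B, align 2] → 20
@20: magic [1B, align 1] → 21
+1 pad (align 2)
@22: seq [4B, align 2] → 26
@26: ack [4B, align 2] → 30
@30: length [4B, align 2] → 34
size 34, align 2
data bytes 33, size 34 → padding 1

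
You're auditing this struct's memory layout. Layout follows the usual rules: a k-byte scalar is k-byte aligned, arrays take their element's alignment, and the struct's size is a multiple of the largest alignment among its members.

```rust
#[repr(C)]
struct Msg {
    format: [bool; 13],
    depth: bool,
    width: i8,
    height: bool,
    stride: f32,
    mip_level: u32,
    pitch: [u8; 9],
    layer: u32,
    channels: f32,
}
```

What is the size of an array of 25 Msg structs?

@0: format [13B, align 1] → 13
@13: depth [1B, align 1] → 14
@14: width [1B, align 1] → 15
@15: height [1B, align 1] → 16
@16: stride [4B, align 4] → 20
@20: mip_level [4B, align 4] → 24
@24: pitch [9B, align 1] → 33
+3 pad (align 4)
@36: layer [4B, align 4] → 40
@40: channels [4B, align 4] → 44
size 44, align 4
array of 25: 25 × 44 = 1100

1100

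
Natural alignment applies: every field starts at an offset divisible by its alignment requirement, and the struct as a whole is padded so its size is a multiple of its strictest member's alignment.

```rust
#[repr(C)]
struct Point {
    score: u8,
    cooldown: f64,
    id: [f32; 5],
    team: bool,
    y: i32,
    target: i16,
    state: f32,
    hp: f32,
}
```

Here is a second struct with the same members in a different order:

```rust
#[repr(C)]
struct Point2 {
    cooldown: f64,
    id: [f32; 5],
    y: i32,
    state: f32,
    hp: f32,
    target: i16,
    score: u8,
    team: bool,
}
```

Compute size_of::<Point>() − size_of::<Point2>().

@0: score [1B, align 1] → 1
+7 pad (align 8)
@8: cooldown [8B, align 8] → 16
@16: id [20B, align 4] → 36
@36: team [1B, align 1] → 37
+3 pad (align 4)
@40: y [4B, align 4] → 44
@44: target [2B, align 2] → 46
+2 pad (align 4)
@48: state [4B, align 4] → 52
@52: hp [4B, align 4] → 56
size 56, align 8
— Point2 —
@0: cooldown [8B, align 8] → 8
@8: id [20B, align 4] → 28
@28: y [4B, align 4] → 32
@32: state [4B, align 4] → 36
@36: hp [4B, align 4] → 40
@40: target [2B, align 2] → 42
@42: score [1B, align 1] → 43
@43: team [1B, align 1] → 44
+4 tail pad (align 8)
size 48, align 8
56 − 48 = 8

8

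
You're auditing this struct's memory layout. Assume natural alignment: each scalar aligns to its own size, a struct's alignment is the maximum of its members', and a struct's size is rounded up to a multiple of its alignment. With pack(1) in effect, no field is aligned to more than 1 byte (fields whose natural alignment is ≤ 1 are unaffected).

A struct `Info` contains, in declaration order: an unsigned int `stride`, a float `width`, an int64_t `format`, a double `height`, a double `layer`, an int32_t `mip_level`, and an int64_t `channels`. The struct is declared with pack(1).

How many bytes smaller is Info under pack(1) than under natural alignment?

natural layout:
  @0: stride [4B, align 4] → 4
  @4: width [4B, align 4] → 8
  @8: format [8B, align 8] → 16
  @16: height [8B, align 8] → 24
  @24: layer [8B, align 8] → 32
  @32: mip_level [4B, align 4] → 36
  +4 pad (align 8)
  @40: channels [8B, align 8] → 48
  size 48, align 8
packed(1) layout:
  @0: stride [4B, align 1] → 4
  @4: width [4B, align 1] → 8
  @8: format [8B, align 1] → 16
  @16: height [8B, align 1] → 24
  @24: layer [8B, align 1] → 32
  @32: mip_level [4B, align 1] → 36
  @36: channels [8B, align 1] → 44
  size 44, align 1
48 − 44 = 4

4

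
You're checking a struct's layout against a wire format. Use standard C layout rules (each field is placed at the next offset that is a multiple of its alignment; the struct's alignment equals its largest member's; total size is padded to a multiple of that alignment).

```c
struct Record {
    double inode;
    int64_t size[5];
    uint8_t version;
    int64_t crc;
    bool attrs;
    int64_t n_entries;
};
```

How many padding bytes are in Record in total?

0..8  inode  (8B, 8-aligned)
8..48  size  (40B, 8-aligned)
48..49  version  (1B, 1-aligned)
49..56  -- padding (7B)
56..64  crc  (8B, 8-aligned)
64..65  attrs  (1B, 1-aligned)
65..72  -- padding (7B)
72..80  n_entries  (8B, 8-aligned)
sizeof = 80, alignof = 8
data bytes 66, size 80 → padding 14

14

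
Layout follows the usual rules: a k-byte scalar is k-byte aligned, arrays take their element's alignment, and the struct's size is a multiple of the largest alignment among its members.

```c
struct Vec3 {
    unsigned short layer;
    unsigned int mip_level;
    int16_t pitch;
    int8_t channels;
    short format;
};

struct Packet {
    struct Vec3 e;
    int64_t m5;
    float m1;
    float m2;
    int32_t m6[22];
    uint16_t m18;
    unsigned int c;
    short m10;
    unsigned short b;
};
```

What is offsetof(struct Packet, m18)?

Vec3: 0..2  layer  (2B, 2-aligned); 2..4  -- padding (2B); 4..8  mip_level  (4B, 4-aligned); 8..10  pitch  (2B, 2-aligned); 10..11  channels  (1B, 1-aligned); 11..12  -- padding (1B); 12..14  format  (2B, 2-aligned); 14..16  -- tail padding (2B); sizeof = 16, alignof = 4
0..16  e  (16B, 4-aligned)
16..24  m5  (8B, 8-aligned)
24..28  m1  (4B, 4-aligned)
28..32  m2  (4B, 4-aligned)
32..120  m6  (88B, 4-aligned)
120..122  m18  (2B, 2-aligned)

120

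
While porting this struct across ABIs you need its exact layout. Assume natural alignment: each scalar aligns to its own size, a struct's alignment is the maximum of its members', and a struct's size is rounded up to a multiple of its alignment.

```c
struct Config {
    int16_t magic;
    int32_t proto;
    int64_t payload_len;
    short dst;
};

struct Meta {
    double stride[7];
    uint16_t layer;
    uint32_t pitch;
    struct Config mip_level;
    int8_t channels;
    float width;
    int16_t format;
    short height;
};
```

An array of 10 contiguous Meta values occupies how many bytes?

1040

Config: @0: magic [2B, align 2] → 2; +2 pad (align 4); @4: proto [4B, align 4] → 8; @8: payload_len [8B, align 8] → 16; @16: dst [2B, align 2] → 18; +6 tail pad (align 8); size 24, align 8
@0: stride [56B, align 8] → 56
@56: layer [2B, align 2] → 58
+2 pad (align 4)
@60: pitch [4B, align 4] → 64
@64: mip_level [24B, align 8] → 88
@88: channels [1B, align 1] → 89
+3 pad (align 4)
@92: width [4B, align 4] → 96
@96: format [2B, align 2] → 98
@98: height [2B, align 2] → 100
+4 tail pad (align 8)
size 104, align 8
array of 10: 10 × 104 = 1040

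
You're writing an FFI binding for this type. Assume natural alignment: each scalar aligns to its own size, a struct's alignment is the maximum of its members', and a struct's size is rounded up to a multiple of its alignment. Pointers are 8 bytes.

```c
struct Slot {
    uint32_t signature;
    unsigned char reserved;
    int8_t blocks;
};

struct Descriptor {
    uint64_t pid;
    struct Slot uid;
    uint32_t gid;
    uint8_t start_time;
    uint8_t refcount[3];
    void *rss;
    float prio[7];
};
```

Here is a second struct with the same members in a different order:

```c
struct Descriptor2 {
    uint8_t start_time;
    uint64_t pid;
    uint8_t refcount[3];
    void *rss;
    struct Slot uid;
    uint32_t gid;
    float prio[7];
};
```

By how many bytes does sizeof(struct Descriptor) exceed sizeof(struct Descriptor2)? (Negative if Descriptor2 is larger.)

-8

Slot: @0: signature [4B, align 4] → 4; @4: reserved [1B, align 1] → 5; @5: blocks [1B, align 1] → 6; +2 tail pad (align 4); size 8, align 4
@0: pid [8B, align 8] → 8
@8: uid [8B, align 4] → 16
@16: gid [4B, align 4] → 20
@20: start_time [1B, align 1] → 21
@21: refcount [3B, align 1] → 24
@24: rss [8B, align 8] → 32
@32: prio [28B, align 4] → 60
+4 tail pad (align 8)
size 64, align 8
— Descriptor2 —
@0: start_time [1B, align 1] → 1
+7 pad (align 8)
@8: pid [8B, align 8] → 16
@16: refcount [3B, align 1] → 19
+5 pad (align 8)
@24: rss [8B, align 8] → 32
@32: uid [8B, align 4] → 40
@40: gid [4B, align 4] → 44
@44: prio [28B, align 4] → 72
size 72, align 8
64 − 72 = -8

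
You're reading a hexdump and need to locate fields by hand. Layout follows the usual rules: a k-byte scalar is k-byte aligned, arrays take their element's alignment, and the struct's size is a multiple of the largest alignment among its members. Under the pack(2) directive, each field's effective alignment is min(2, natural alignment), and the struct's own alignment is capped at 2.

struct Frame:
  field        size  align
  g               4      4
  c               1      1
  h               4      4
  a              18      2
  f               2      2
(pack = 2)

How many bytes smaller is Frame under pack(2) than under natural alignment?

natural layout:
  g at 0 (size 4, align 4) → ends 4
  c at 4 (size 1, align 1) → ends 5
  pad 3 to align 4 for h
  h at 8 (size 4, align 4) → ends 12
  a at 12 (size 18, align 2) → ends 30
  f at 30 (size 2, align 2) → ends 32
  total 32 bytes, alignment 4
packed(2) layout:
  g at 0 (size 4, align 2) → ends 4
  c at 4 (size 1, align 1) → ends 5
  pad 1 to align 2 for h
  h at 6 (size 4, align 2) → ends 10
  a at 10 (size 18, align 2) → ends 28
  f at 28 (size 2, align 2) → ends 30
  total 30 bytes, alignment 2
32 − 30 = 2

2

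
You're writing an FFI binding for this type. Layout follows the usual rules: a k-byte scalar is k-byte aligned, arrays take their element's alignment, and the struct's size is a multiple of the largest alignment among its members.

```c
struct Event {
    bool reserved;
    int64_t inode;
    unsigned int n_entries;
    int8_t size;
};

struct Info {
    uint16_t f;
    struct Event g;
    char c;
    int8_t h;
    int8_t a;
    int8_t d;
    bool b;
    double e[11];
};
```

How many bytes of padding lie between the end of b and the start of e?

3

Event: 0..1  reserved  (1B, 1-aligned); 1..8  -- padding (7B); 8..16  inode  (8B, 8-aligned); 16..20  n_entries  (4B, 4-aligned); 20..21  size  (1B, 1-aligned); 21..24  -- tail padding (3B); sizeof = 24, alignof = 8
0..2  f  (2B, 2-aligned)
2..8  -- padding (6B)
8..32  g  (24B, 8-aligned)
32..33  c  (1B, 1-aligned)
33..34  h  (1B, 1-aligned)
34..35  a  (1B, 1-aligned)
35..36  d  (1B, 1-aligned)
36..37  b  (1B, 1-aligned)
37..40  -- padding (3B)
40..128  e  (88B, 8-aligned)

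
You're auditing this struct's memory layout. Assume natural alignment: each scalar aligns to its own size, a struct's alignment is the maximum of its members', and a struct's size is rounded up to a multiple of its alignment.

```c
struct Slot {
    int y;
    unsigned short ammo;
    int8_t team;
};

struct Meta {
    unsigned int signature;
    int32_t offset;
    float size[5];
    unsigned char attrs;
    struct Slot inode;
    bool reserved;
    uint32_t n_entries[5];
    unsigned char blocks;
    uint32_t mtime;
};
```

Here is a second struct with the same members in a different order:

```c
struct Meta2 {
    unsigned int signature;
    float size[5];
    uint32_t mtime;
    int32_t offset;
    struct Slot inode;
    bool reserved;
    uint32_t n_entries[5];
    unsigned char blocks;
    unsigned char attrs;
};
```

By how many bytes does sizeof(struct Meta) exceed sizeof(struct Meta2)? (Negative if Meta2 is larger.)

4

Slot: 0..4  y  (4B, 4-aligned); 4..6  ammo  (2B, 2-aligned); 6..7  team  (1B, 1-aligned); 7..8  -- tail padding (1B); sizeof = 8, alignof = 4
0..4  signature  (4B, 4-aligned)
4..8  offset  (4B, 4-aligned)
8..28  size  (20B, 4-aligned)
28..29  attrs  (1B, 1-aligned)
29..32  -- padding (3B)
32..40  inode  (8B, 4-aligned)
40..41  reserved  (1B, 1-aligned)
41..44  -- padding (3B)
44..64  n_entries  (20B, 4-aligned)
64..65  blocks  (1B, 1-aligned)
65..68  -- padding (3B)
68..72  mtime  (4B, 4-aligned)
sizeof = 72, alignof = 4
— Meta2 —
0..4  signature  (4B, 4-aligned)
4..24  size  (20B, 4-aligned)
24..28  mtime  (4B, 4-aligned)
28..32  offset  (4B, 4-aligned)
32..40  inode  (8B, 4-aligned)
40..41  reserved  (1B, 1-aligned)
41..44  -- padding (3B)
44..64  n_entries  (20B, 4-aligned)
64..65  blocks  (1B, 1-aligned)
65..66  attrs  (1B, 1-aligned)
66..68  -- tail padding (2B)
sizeof = 68, alignof = 4
72 − 68 = 4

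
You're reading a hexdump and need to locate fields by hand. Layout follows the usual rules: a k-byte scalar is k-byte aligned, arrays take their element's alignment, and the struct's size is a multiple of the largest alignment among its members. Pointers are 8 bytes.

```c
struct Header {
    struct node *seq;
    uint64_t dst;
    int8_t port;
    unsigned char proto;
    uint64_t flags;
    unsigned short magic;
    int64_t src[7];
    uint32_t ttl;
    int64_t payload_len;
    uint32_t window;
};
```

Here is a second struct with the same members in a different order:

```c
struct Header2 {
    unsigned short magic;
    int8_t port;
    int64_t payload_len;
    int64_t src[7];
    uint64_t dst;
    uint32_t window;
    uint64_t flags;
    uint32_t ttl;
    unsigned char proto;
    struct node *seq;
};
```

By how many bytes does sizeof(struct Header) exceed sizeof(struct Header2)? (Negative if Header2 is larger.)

0..8  seq  (8B, 8-aligned)
8..16  dst  (8B, 8-aligned)
16..17  port  (1B, 1-aligned)
17..18  proto  (1B, 1-aligned)
18..24  -- padding (6B)
24..32  flags  (8B, 8-aligned)
32..34  magic  (2B, 2-aligned)
34..40  -- padding (6B)
40..96  src  (56B, 8-aligned)
96..100  ttl  (4B, 4-aligned)
100..104  -- padding (4B)
104..112  payload_len  (8B, 8-aligned)
112..116  window  (4B, 4-aligned)
116..120  -- tail padding (4B)
sizeof = 120, alignof = 8
— Header2 —
0..2  magic  (2B, 2-aligned)
2..3  port  (1B, 1-aligned)
3..8  -- padding (5B)
8..16  payload_len  (8B, 8-aligned)
16..72  src  (56B, 8-aligned)
72..80  dst  (8B, 8-aligned)
80..84  window  (4B, 4-aligned)
84..88  -- padding (4B)
88..96  flags  (8B, 8-aligned)
96..100  ttl  (4B, 4-aligned)
100..101  proto  (1B, 1-aligned)
101..104  -- padding (3B)
104..112  seq  (8B, 8-aligned)
sizeof = 112, alignof = 8
120 − 112 = 8

8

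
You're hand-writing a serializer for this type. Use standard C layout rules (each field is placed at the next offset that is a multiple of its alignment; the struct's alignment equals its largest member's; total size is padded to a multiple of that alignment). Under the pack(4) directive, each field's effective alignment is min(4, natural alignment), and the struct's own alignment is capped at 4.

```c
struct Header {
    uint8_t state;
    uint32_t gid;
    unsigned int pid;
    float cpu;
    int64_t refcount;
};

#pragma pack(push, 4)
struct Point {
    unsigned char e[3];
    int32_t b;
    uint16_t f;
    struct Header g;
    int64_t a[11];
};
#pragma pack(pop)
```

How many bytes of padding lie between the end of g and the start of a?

0

Header: 0..1  state  (1B, 1-aligned); 1..4  -- padding (3B); 4..8  gid  (4B, 4-aligned); 8..12  pid  (4B, 4-aligned); 12..16  cpu  (4B, 4-aligned); 16..24  refcount  (8B, 8-aligned); sizeof = 24, alignof = 8
0..3  e  (3B, 1-aligned)
3..4  -- padding (1B)
4..8  b  (4B, 4-aligned)
8..10  f  (2B, 2-aligned)
10..12  -- padding (2B)
12..36  g  (24B, 4-aligned)
36..124  a  (88B, 4-aligned)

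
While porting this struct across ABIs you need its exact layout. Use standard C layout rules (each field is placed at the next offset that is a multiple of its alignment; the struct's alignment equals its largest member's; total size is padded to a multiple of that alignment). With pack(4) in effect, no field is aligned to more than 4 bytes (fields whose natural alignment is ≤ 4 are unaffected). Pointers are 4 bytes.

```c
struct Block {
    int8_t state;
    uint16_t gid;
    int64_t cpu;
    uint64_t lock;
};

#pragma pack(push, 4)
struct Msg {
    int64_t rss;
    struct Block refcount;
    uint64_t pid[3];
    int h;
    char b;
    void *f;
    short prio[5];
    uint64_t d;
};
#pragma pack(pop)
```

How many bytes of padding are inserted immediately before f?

3

Block: 0..1  state  (1B, 1-aligned); 1..2  -- padding (1B); 2..4  gid  (2B, 2-aligned); 4..8  -- padding (4B); 8..16  cpu  (8B, 8-aligned); 16..24  lock  (8B, 8-aligned); sizeof = 24, alignof = 8
0..8  rss  (8B, 4-aligned)
8..32  refcount  (24B, 4-aligned)
32..56  pid  (24B, 4-aligned)
56..60  h  (4B, 4-aligned)
60..61  b  (1B, 1-aligned)
61..64  -- padding (3B)
64..68  f  (4B, 4-aligned)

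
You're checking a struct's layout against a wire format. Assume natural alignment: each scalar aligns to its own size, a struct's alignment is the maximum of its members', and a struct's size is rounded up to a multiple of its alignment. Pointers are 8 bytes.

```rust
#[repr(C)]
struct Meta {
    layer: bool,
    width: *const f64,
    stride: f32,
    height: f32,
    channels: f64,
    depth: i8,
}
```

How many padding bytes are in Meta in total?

0..1  layer  (1B, 1-aligned)
1..8  -- padding (7B)
8..16  width  (8B, 8-aligned)
16..20  stride  (4B, 4-aligned)
20..24  height  (4B, 4-aligned)
24..32  channels  (8B, 8-aligned)
32..33  depth  (1B, 1-aligned)
33..40  -- tail padding (7B)
sizeof = 40, alignof = 8
data bytes 26, size 40 → padding 14

14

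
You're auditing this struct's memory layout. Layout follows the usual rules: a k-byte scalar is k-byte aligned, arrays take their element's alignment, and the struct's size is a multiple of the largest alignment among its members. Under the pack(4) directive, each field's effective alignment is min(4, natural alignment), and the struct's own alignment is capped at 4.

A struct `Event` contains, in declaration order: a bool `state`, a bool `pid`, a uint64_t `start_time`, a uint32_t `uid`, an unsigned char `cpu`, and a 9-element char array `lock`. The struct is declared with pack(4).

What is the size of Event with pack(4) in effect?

28

@0: state [1B, align 1] → 1
@1: pid [1B, align 1] → 2
+2 pad (align 4)
@4: start_time [8B, align 4] → 12
@12: uid [4B, align 4] → 16
@16: cpu [1B, align 1] → 17
@17: lock [9B, align 1] → 26
+2 tail pad (align 4)
size 28, align 4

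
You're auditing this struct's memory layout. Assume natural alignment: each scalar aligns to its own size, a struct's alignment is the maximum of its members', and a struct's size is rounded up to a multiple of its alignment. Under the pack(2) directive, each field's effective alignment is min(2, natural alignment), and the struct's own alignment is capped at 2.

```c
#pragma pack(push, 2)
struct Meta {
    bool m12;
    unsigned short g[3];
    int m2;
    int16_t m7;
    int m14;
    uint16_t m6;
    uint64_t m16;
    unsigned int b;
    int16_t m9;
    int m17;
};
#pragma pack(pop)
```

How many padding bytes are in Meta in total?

1

@0: m12 [1B, align 1] → 1
+1 pad (align 2)
@2: g [6B, align 2] → 8
@8: m2 [4B, align 2] → 12
@12: m7 [2B, align 2] → 14
@14: m14 [4B, align 2] → 18
@18: m6 [2B, align 2] → 20
@20: m16 [8B, align 2] → 28
@28: b [4B, align 2] → 32
@32: m9 [2B, align 2] → 34
@34: m17 [4B, align 2] → 38
size 38, align 2
data bytes 37, size 38 → padding 1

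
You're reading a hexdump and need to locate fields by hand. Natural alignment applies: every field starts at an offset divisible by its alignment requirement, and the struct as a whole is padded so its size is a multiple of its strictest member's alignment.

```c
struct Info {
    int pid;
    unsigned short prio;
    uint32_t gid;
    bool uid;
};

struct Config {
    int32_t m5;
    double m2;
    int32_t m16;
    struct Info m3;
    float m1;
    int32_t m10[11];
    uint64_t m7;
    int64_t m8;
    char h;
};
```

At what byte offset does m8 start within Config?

Info: pid at 0 (size 4, align 4) → ends 4; prio at 4 (size 2, align 2) → ends 6; pad 2 to align 4 for gid; gid at 8 (size 4, align 4) → ends 12; uid at 12 (size 1, align 1) → ends 13; tail pad 3 to reach multiple of 4; total 16 bytes, alignment 4
m5 at 0 (size 4, align 4) → ends 4
pad 4 to align 8 for m2
m2 at 8 (size 8, align 8) → ends 16
m16 at 16 (size 4, align 4) → ends 20
m3 at 20 (size 16, align 4) → ends 36
m1 at 36 (size 4, align 4) → ends 40
m10 at 40 (size 44, align 4) → ends 84
pad 4 to align 8 for m7
m7 at 88 (size 8, align 8) → ends 96
m8 at 96 (size 8, align 8) → ends 104

96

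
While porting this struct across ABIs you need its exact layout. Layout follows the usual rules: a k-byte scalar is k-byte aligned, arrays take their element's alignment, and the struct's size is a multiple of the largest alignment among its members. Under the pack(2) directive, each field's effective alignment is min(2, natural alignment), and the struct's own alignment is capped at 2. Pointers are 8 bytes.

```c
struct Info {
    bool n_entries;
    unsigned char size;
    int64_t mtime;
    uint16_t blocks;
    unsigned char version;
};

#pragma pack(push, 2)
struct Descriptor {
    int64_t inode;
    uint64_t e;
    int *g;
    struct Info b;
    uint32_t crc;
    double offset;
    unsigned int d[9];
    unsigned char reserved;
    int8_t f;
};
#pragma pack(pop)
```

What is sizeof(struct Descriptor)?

Info: @0: n_entries [1B, align 1] → 1; @1: size [1B, align 1] → 2; +6 pad (align 8); @8: mtime [8B, align 8] → 16; @16: blocks [2B, align 2] → 18; @18: version [1B, align 1] → 19; +5 tail pad (align 8); size 24, align 8
@0: inode [8B, align 2] → 8
@8: e [8B, align 2] → 16
@16: g [8B, align 2] → 24
@24: b [24B, align 2] → 48
@48: crc [4B, align 2] → 52
@52: offset [8B, align 2] → 60
@60: d [36B, align 2] → 96
@96: reserved [1B, align 1] → 97
@97: f [1B, align 1] → 98
size 98, align 2

98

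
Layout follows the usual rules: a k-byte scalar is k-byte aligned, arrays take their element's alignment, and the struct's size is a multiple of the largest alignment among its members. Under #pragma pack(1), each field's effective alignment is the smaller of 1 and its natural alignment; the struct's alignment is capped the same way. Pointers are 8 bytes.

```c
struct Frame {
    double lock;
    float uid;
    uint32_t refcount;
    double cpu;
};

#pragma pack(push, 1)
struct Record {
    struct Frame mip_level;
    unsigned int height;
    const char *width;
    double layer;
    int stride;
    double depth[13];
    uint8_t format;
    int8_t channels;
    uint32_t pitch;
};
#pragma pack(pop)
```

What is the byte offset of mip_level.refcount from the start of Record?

Frame: lock at 0 (size 8, align 8) → ends 8; uid at 8 (size 4, align 4) → ends 12; refcount at 12 (size 4, align 4) → ends 16; cpu at 16 (size 8, align 8) → ends 24; total 24 bytes, alignment 8
mip_level at 0 (size 24, align 1) → ends 24
within Frame: refcount at 12
0 + 12 = 12

12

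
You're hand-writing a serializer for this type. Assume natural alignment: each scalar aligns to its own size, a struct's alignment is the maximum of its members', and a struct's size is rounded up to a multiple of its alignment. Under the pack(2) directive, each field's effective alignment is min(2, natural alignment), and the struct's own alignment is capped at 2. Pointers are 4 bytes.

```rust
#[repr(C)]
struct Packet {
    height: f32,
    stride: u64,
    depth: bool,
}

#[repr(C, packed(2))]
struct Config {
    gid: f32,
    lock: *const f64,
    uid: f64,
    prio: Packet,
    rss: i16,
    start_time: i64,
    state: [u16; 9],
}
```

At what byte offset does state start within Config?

Packet: 0..4  height  (4B, 4-aligned); 4..8  -- padding (4B); 8..16  stride  (8B, 8-aligned); 16..17  depth  (1B, 1-aligned); 17..24  -- tail padding (7B); sizeof = 24, alignof = 8
0..4  gid  (4B, 2-aligned)
4..8  lock  (4B, 2-aligned)
8..16  uid  (8B, 2-aligned)
16..40  prio  (24B, 2-aligned)
40..42  rss  (2B, 2-aligned)
42..50  start_time  (8B, 2-aligned)
50..68  state  (18B, 2-aligned)

50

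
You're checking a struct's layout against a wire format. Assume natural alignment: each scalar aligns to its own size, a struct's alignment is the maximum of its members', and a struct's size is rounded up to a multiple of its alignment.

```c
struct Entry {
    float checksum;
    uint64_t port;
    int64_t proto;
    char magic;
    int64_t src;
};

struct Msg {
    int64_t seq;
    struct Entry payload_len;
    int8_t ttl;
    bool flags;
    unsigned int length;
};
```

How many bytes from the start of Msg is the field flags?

49

Entry: checksum at 0 (size 4, align 4) → ends 4; pad 4 to align 8 for port; port at 8 (size 8, align 8) → ends 16; proto at 16 (size 8, align 8) → ends 24; magic at 24 (size 1, align 1) → ends 25; pad 7 to align 8 for src; src at 32 (size 8, align 8) → ends 40; total 40 bytes, alignment 8
seq at 0 (size 8, align 8) → ends 8
payload_len at 8 (size 40, align 8) → ends 48
ttl at 48 (size 1, align 1) → ends 49
flags at 49 (size 1, align 1) → ends 50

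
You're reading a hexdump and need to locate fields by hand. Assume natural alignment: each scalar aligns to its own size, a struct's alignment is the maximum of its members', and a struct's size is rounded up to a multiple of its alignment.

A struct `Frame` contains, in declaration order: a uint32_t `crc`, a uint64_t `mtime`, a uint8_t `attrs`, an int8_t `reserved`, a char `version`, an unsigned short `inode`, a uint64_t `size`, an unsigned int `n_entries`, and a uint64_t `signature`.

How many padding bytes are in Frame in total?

11

0..4  crc  (4B, 4-aligned)
4..8  -- padding (4B)
8..16  mtime  (8B, 8-aligned)
16..17  attrs  (1B, 1-aligned)
17..18  reserved  (1B, 1-aligned)
18..19  version  (1B, 1-aligned)
19..20  -- padding (1B)
20..22  inode  (2B, 2-aligned)
22..24  -- padding (2B)
24..32  size  (8B, 8-aligned)
32..36  n_entries  (4B, 4-aligned)
36..40  -- padding (4B)
40..48  signature  (8B, 8-aligned)
sizeof = 48, alignof = 8
data bytes 37, size 48 → padding 11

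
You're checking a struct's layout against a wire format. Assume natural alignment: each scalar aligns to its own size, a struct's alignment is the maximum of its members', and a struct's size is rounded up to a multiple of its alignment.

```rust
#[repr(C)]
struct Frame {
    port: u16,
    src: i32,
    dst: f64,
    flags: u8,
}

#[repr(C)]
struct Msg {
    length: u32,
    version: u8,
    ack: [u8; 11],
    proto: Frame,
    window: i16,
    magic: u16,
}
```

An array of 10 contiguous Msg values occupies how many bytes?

480

Frame: port at 0 (size 2, align 2) → ends 2; pad 2 to align 4 for src; src at 4 (size 4, align 4) → ends 8; dst at 8 (size 8, align 8) → ends 16; flags at 16 (size 1, align 1) → ends 17; tail pad 7 to reach multiple of 8; total 24 bytes, alignment 8
length at 0 (size 4, align 4) → ends 4
version at 4 (size 1, align 1) → ends 5
ack at 5 (size 11, align 1) → ends 16
proto at 16 (size 24, align 8) → ends 40
window at 40 (size 2, align 2) → ends 42
magic at 42 (size 2, align 2) → ends 44
tail pad 4 to reach multiple of 8
total 48 bytes, alignment 8
array of 10: 10 × 48 = 480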